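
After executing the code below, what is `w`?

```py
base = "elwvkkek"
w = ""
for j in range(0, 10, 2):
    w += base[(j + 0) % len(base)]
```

'ewkee'

j=0: add base[0]='e' → 'e'
j=2: add base[2]='w' → 'ew'
j=4: add base[4]='k' → 'ewk'
j=6: add base[6]='e' → 'ewke'
j=8: add base[0]='e' → 'ewkee'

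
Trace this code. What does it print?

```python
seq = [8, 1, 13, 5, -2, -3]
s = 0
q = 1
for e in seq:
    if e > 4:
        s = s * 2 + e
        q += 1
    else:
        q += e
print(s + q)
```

e=8: >4, s = 0*2+8 = 8; q=2
e=1: not >4; q=3
e=13: >4, s = 8*2+13 = 29; q=4
e=5: >4, s = 29*2+5 = 63; q=5
e=-2: not >4; q=3
e=-3: not >4; q=0
s+q = 63+0 = 63

63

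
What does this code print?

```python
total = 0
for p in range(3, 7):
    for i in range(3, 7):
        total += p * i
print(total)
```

p=3,i=3: total = 0+9 = 9
p=3,i=4: total = 9+12 = 21
p=3,i=5: total = 21+15 = 36
p=3,i=6: total = 36+18 = 54
p=4,i=3: total = 54+12 = 66
p=4,i=4: total = 66+16 = 82
p=4,i=5: total = 82+20 = 102
p=4,i=6: total = 102+24 = 126
p=5,i=3: total = 126+15 = 141
p=5,i=4: total = 141+20 = 161
p=5,i=5: total = 161+25 = 186
p=5,i=6: total = 186+30 = 216
p=6,i=3: total = 216+18 = 234
p=6,i=4: total = 234+24 = 258
p=6,i=5: total = 258+30 = 288
p=6,i=6: total = 288+36 = 324

324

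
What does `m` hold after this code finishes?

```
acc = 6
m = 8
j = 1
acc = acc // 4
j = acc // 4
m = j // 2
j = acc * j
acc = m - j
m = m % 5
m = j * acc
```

0

acc = 6//4 = 1
j = 1//4 = 0
m = 0//2 = 0
j = 1*0 = 0
acc = 0-0 = 0
m = 0%5 = 0
m = 0*0 = 0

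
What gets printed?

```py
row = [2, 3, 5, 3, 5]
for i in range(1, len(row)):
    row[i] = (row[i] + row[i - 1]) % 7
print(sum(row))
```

20

i=1: row[1] = (3+2)%7 = 5 → [2, 5, 5, 3, 5]
i=2: row[2] = (5+5)%7 = 3 → [2, 5, 3, 3, 5]
i=3: row[3] = (3+3)%7 = 6 → [2, 5, 3, 6, 5]
i=4: row[4] = (5+6)%7 = 4 → [2, 5, 3, 6, 4]
sum = 20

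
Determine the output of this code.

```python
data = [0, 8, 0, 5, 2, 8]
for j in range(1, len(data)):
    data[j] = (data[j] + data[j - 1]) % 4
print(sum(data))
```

7

j=1: data[1] = (8+0)%4 = 0 → [0, 0, 0, 5, 2, 8]
j=2: data[2] = (0+0)%4 = 0 → [0, 0, 0, 5, 2, 8]
j=3: data[3] = (5+0)%4 = 1 → [0, 0, 0, 1, 2, 8]
j=4: data[4] = (2+1)%4 = 3 → [0, 0, 0, 1, 3, 8]
j=5: data[5] = (8+3)%4 = 3 → [0, 0, 0, 1, 3, 3]
sum = 7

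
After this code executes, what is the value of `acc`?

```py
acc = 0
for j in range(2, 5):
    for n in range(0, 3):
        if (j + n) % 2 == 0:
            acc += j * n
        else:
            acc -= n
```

11

j=2,n=0: even sum, acc = 0+0 = 0
j=2,n=1: odd sum, acc = 0-1 = -1
j=2,n=2: even sum, acc = (-1)+4 = 3
j=3,n=0: odd sum, acc = 3-0 = 3
j=3,n=1: even sum, acc = 3+3 = 6
j=3,n=2: odd sum, acc = 6-2 = 4
j=4,n=0: even sum, acc = 4+0 = 4
j=4,n=1: odd sum, acc = 4-1 = 3
j=4,n=2: even sum, acc = 3+8 = 11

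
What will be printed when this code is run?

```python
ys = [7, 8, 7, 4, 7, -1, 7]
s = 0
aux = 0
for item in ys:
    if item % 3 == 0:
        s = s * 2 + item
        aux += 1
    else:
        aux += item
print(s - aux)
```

-39

item=7: not %3==0; aux=7
item=8: not %3==0; aux=15
item=7: not %3==0; aux=22
item=4: not %3==0; aux=26
item=7: not %3==0; aux=33
item=-1: not %3==0; aux=32
item=7: not %3==0; aux=39
s-aux = 0-39 = -39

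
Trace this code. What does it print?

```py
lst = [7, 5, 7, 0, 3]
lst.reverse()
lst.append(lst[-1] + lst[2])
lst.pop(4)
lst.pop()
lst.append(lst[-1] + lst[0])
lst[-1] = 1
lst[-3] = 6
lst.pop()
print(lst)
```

reverse → [3, 0, 7, 5, 7]
append lst[-1]+lst[2] = 7+7 = 14 → [3, 0, 7, 5, 7, 14]
pop(4) removes 7 → [3, 0, 7, 5, 14]
pop() removes 14 → [3, 0, 7, 5]
append lst[-1]+lst[0] = 5+3 = 8 → [3, 0, 7, 5, 8]
lst[-1] = 1 → [3, 0, 7, 5, 1]
lst[-3] = 6 → [3, 0, 6, 5, 1]
pop() removes 1 → [3, 0, 6, 5]

[3, 0, 6, 5]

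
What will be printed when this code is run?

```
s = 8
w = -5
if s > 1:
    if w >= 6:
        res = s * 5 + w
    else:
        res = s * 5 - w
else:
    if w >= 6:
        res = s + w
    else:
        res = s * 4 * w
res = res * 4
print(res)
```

180

s=8, w=-5
s > 1 is True; w >= 6 is False
→ res = s * 5 - w = 45
res = 45*4 = 180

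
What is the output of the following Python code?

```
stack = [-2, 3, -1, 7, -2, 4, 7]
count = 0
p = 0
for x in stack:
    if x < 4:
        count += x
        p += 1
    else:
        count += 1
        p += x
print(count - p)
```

-21

x=-2: <4, count = 0+(-2) = -2; p=1
x=3: <4, count = (-2)+3 = 1; p=2
x=-1: <4, count = 1+(-1) = 0; p=3
x=7: not <4, count = 0+1 = 1; p=10
x=-2: <4, count = 1+(-2) = -1; p=11
x=4: not <4, count = (-1)+1 = 0; p=15
x=7: not <4, count = 0+1 = 1; p=22
count-p = 1-22 = -21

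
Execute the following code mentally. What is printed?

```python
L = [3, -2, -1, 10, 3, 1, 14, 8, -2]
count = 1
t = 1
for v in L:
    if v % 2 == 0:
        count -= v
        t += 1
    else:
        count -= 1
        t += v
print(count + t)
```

v=3: not even, count = 1-1 = 0; t=4
v=-2: even, count = 0-(-2) = 2; t=5
v=-1: not even, count = 2-1 = 1; t=4
v=10: even, count = 1-10 = -9; t=5
v=3: not even, count = (-9)-1 = -10; t=8
v=1: not even, count = (-10)-1 = -11; t=9
v=14: even, count = (-11)-14 = -25; t=10
v=8: even, count = (-25)-8 = -33; t=11
v=-2: even, count = (-33)-(-2) = -31; t=12
count+t = (-31)+12 = -19

-19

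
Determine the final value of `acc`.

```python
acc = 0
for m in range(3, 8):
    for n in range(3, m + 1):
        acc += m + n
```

150

m=3,n=3: acc = 0+6 = 6
m=4,n=3: acc = 6+7 = 13
m=4,n=4: acc = 13+8 = 21
m=5,n=3: acc = 21+8 = 29
m=5,n=4: acc = 29+9 = 38
m=5,n=5: acc = 38+10 = 48
m=6,n=3: acc = 48+9 = 57
m=6,n=4: acc = 57+10 = 67
m=6,n=5: acc = 67+11 = 78
m=6,n=6: acc = 78+12 = 90
m=7,n=3: acc = 90+10 = 100
m=7,n=4: acc = 100+11 = 111
m=7,n=5: acc = 111+12 = 123
m=7,n=6: acc = 123+13 = 136
m=7,n=7: acc = 136+14 = 150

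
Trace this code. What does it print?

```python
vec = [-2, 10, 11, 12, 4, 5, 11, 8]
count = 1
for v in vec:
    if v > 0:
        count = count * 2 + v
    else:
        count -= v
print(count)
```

v=-2: not >0, count = 1-(-2) = 3
v=10: >0, count = 3*2+10 = 16
v=11: >0, count = 16*2+11 = 43
v=12: >0, count = 43*2+12 = 98
v=4: >0, count = 98*2+4 = 200
v=5: >0, count = 200*2+5 = 405
v=11: >0, count = 405*2+11 = 821
v=8: >0, count = 821*2+8 = 1650

1650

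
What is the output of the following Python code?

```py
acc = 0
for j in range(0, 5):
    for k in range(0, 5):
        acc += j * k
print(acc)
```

100

j=0,k=0: acc = 0+0 = 0
j=0,k=1: acc = 0+0 = 0
j=0,k=2: acc = 0+0 = 0
j=0,k=3: acc = 0+0 = 0
j=0,k=4: acc = 0+0 = 0
j=1,k=0: acc = 0+0 = 0
j=1,k=1: acc = 0+1 = 1
j=1,k=2: acc = 1+2 = 3
j=1,k=3: acc = 3+3 = 6
j=1,k=4: acc = 6+4 = 10
j=2,k=0: acc = 10+0 = 10
j=2,k=1: acc = 10+2 = 12
j=2,k=2: acc = 12+4 = 16
j=2,k=3: acc = 16+6 = 22
j=2,k=4: acc = 22+8 = 30
j=3,k=0: acc = 30+0 = 30
j=3,k=1: acc = 30+3 = 33
j=3,k=2: acc = 33+6 = 39
j=3,k=3: acc = 39+9 = 48
j=3,k=4: acc = 48+12 = 60
j=4,k=0: acc = 60+0 = 60
j=4,k=1: acc = 60+4 = 64
j=4,k=2: acc = 64+8 = 72
j=4,k=3: acc = 72+12 = 84
j=4,k=4: acc = 84+16 = 100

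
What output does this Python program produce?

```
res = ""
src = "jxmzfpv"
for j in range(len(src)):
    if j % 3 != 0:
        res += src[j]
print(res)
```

j=0: skip
j=1: add 'x' → 'x'
j=2: add 'm' → 'xm'
j=3: skip
j=4: add 'f' → 'xmf'
j=5: add 'p' → 'xmfp'
j=6: skip

xmfp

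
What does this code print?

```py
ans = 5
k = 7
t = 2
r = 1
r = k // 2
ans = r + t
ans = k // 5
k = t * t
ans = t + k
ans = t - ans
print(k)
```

r = 7//2 = 3
ans = 3+2 = 5
ans = 7//5 = 1
k = 2*2 = 4
ans = 2+4 = 6
ans = 2-6 = -4

4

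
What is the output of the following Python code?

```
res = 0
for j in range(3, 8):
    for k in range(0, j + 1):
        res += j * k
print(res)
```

j=3,k=0: res = 0+0 = 0
j=3,k=1: res = 0+3 = 3
j=3,k=2: res = 3+6 = 9
j=3,k=3: res = 9+9 = 18
j=4,k=0: res = 18+0 = 18
j=4,k=1: res = 18+4 = 22
j=4,k=2: res = 22+8 = 30
j=4,k=3: res = 30+12 = 42
j=4,k=4: res = 42+16 = 58
j=5,k=0: res = 58+0 = 58
j=5,k=1: res = 58+5 = 63
j=5,k=2: res = 63+10 = 73
j=5,k=3: res = 73+15 = 88
j=5,k=4: res = 88+20 = 108
j=5,k=5: res = 108+25 = 133
j=6,k=0: res = 133+0 = 133
j=6,k=1: res = 133+6 = 139
j=6,k=2: res = 139+12 = 151
j=6,k=3: res = 151+18 = 169
j=6,k=4: res = 169+24 = 193
j=6,k=5: res = 193+30 = 223
j=6,k=6: res = 223+36 = 259
j=7,k=0: res = 259+0 = 259
j=7,k=1: res = 259+7 = 266
j=7,k=2: res = 266+14 = 280
j=7,k=3: res = 280+21 = 301
j=7,k=4: res = 301+28 = 329
j=7,k=5: res = 329+35 = 364
j=7,k=6: res = 364+42 = 406
j=7,k=7: res = 406+49 = 455

455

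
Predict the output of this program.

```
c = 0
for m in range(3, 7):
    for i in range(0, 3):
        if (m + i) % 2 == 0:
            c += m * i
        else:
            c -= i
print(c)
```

22

m=3,i=0: odd sum, c = 0-0 = 0
m=3,i=1: even sum, c = 0+3 = 3
m=3,i=2: odd sum, c = 3-2 = 1
m=4,i=0: even sum, c = 1+0 = 1
m=4,i=1: odd sum, c = 1-1 = 0
m=4,i=2: even sum, c = 0+8 = 8
m=5,i=0: odd sum, c = 8-0 = 8
m=5,i=1: even sum, c = 8+5 = 13
m=5,i=2: odd sum, c = 13-2 = 11
m=6,i=0: even sum, c = 11+0 = 11
m=6,i=1: odd sum, c = 11-1 = 10
m=6,i=2: even sum, c = 10+12 = 22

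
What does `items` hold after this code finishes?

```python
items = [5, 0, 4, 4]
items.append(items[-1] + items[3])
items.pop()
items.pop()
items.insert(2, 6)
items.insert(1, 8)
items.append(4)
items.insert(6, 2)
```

[5, 8, 0, 6, 4, 4, 2]

append items[-1]+items[3] = 4+4 = 8 → [5, 0, 4, 4, 8]
pop() removes 8 → [5, 0, 4, 4]
pop() removes 4 → [5, 0, 4]
insert 6 at 2 → [5, 0, 6, 4]
insert 8 at 1 → [5, 8, 0, 6, 4]
append 4 → [5, 8, 0, 6, 4, 4]
insert 2 at 6 → [5, 8, 0, 6, 4, 4, 2]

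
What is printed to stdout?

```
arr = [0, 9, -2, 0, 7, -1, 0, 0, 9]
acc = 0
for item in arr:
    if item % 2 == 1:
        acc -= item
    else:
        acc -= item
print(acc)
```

-22

item=0: not odd, acc = 0-0 = 0
item=9: odd, acc = 0-9 = -9
item=-2: not odd, acc = (-9)-(-2) = -7
item=0: not odd, acc = (-7)-0 = -7
item=7: odd, acc = (-7)-7 = -14
item=-1: odd, acc = (-14)-(-1) = -13
item=0: not odd, acc = (-13)-0 = -13
item=0: not odd, acc = (-13)-0 = -13
item=9: odd, acc = (-13)-9 = -22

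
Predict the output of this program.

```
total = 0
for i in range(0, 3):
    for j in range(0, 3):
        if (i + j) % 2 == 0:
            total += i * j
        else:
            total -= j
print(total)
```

1

i=0,j=0: even sum, total = 0+0 = 0
i=0,j=1: odd sum, total = 0-1 = -1
i=0,j=2: even sum, total = (-1)+0 = -1
i=1,j=0: odd sum, total = (-1)-0 = -1
i=1,j=1: even sum, total = (-1)+1 = 0
i=1,j=2: odd sum, total = 0-2 = -2
i=2,j=0: even sum, total = (-2)+0 = -2
i=2,j=1: odd sum, total = (-2)-1 = -3
i=2,j=2: even sum, total = (-3)+4 = 1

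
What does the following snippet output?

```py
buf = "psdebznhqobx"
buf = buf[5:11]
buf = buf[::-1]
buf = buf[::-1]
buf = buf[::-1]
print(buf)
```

slice [5:11] → 'znhqob'
reverse → 'boqhnz'
reverse → 'znhqob'
reverse → 'boqhnz'

boqhnz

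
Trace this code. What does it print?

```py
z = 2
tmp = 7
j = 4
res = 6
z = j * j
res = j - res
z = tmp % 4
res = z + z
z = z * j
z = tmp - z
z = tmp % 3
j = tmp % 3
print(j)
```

1

z = 4*4 = 16
res = 4-6 = -2
z = 7%4 = 3
res = 3+3 = 6
z = 3*4 = 12
z = 7-12 = -5
z = 7%3 = 1
j = 7%3 = 1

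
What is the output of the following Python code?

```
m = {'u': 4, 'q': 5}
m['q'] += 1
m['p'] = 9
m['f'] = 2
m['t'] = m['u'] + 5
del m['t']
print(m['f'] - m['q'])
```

-4

m['q'] = 5+1 = 6 → {'u': 4, 'q': 6}
m['p'] = 9 → {'u': 4, 'q': 6, 'p': 9}
m['f'] = 2 → {'u': 4, 'q': 6, 'p': 9, 'f': 2}
m['t'] = m['u']+5 = 9 → {'u': 4, 'q': 6, 'p': 9, 'f': 2, 't': 9}
del 't' → {'u': 4, 'q': 6, 'p': 9, 'f': 2}
m['f']-m['q'] = 2-6 = -4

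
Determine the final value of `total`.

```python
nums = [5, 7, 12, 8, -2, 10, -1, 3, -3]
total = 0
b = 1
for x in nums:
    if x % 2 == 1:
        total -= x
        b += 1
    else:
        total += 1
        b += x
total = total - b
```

x=5: odd, total = 0-5 = -5; b=2
x=7: odd, total = (-5)-7 = -12; b=3
x=12: not odd, total = (-12)+1 = -11; b=15
x=8: not odd, total = (-11)+1 = -10; b=23
x=-2: not odd, total = (-10)+1 = -9; b=21
x=10: not odd, total = (-9)+1 = -8; b=31
x=-1: odd, total = (-8)-(-1) = -7; b=32
x=3: odd, total = (-7)-3 = -10; b=33
x=-3: odd, total = (-10)-(-3) = -7; b=34
total-b = (-7)-34 = -41

-41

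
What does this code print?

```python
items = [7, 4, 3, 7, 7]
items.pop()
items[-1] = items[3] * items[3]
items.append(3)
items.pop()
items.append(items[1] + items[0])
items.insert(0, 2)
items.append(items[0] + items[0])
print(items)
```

pop() removes 7 → [7, 4, 3, 7]
items[-1] = items[3]*items[3] = 7*7 = 49 → [7, 4, 3, 49]
append 3 → [7, 4, 3, 49, 3]
pop() removes 3 → [7, 4, 3, 49]
append items[1]+items[0] = 4+7 = 11 → [7, 4, 3, 49, 11]
insert 2 at 0 → [2, 7, 4, 3, 49, 11]
append items[0]+items[0] = 2+2 = 4 → [2, 7, 4, 3, 49, 11, 4]

[2, 7, 4, 3, 49, 11, 4]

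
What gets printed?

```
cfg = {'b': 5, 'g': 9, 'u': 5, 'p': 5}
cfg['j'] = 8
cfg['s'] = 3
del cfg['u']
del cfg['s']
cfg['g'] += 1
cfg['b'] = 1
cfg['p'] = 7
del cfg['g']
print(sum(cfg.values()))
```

cfg['j'] = 8 → {'b': 5, 'g': 9, 'u': 5, 'p': 5, 'j': 8}
cfg['s'] = 3 → {'b': 5, 'g': 9, 'u': 5, 'p': 5, 'j': 8, 's': 3}
del 'u' → {'b': 5, 'g': 9, 'p': 5, 'j': 8, 's': 3}
del 's' → {'b': 5, 'g': 9, 'p': 5, 'j': 8}
cfg['g'] = 9+1 = 10 → {'b': 5, 'g': 10, 'p': 5, 'j': 8}
cfg['b'] = 1 → {'b': 1, 'g': 10, 'p': 5, 'j': 8}
cfg['p'] = 7 → {'b': 1, 'g': 10, 'p': 7, 'j': 8}
del 'g' → {'b': 1, 'p': 7, 'j': 8}
sum of values = 16

16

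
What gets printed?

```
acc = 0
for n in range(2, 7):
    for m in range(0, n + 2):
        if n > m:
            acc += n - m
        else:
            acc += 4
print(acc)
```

95

n=2,m=0: 2>0, acc = 0+2 = 2
n=2,m=1: 2>1, acc = 2+1 = 3
n=2,m=2: not 2>2, acc = 3+4 = 7
n=2,m=3: not 2>3, acc = 7+4 = 11
n=3,m=0: 3>0, acc = 11+3 = 14
n=3,m=1: 3>1, acc = 14+2 = 16
n=3,m=2: 3>2, acc = 16+1 = 17
n=3,m=3: not 3>3, acc = 17+4 = 21
n=3,m=4: not 3>4, acc = 21+4 = 25
n=4,m=0: 4>0, acc = 25+4 = 29
n=4,m=1: 4>1, acc = 29+3 = 32
n=4,m=2: 4>2, acc = 32+2 = 34
n=4,m=3: 4>3, acc = 34+1 = 35
n=4,m=4: not 4>4, acc = 35+4 = 39
n=4,m=5: not 4>5, acc = 39+4 = 43
n=5,m=0: 5>0, acc = 43+5 = 48
n=5,m=1: 5>1, acc = 48+4 = 52
n=5,m=2: 5>2, acc = 52+3 = 55
n=5,m=3: 5>3, acc = 55+2 = 57
n=5,m=4: 5>4, acc = 57+1 = 58
n=5,m=5: not 5>5, acc = 58+4 = 62
n=5,m=6: not 5>6, acc = 62+4 = 66
n=6,m=0: 6>0, acc = 66+6 = 72
n=6,m=1: 6>1, acc = 72+5 = 77
n=6,m=2: 6>2, acc = 77+4 = 81
n=6,m=3: 6>3, acc = 81+3 = 84
n=6,m=4: 6>4, acc = 84+2 = 86
n=6,m=5: 6>5, acc = 86+1 = 87
n=6,m=6: not 6>6, acc = 87+4 = 91
n=6,m=7: not 6>7, acc = 91+4 = 95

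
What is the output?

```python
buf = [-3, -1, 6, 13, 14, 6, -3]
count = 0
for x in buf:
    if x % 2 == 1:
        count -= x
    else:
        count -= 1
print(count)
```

x=-3: odd, count = 0-(-3) = 3
x=-1: odd, count = 3-(-1) = 4
x=6: not odd, count = 4-1 = 3
x=13: odd, count = 3-13 = -10
x=14: not odd, count = (-10)-1 = -11
x=6: not odd, count = (-11)-1 = -12
x=-3: odd, count = (-12)-(-3) = -9

-9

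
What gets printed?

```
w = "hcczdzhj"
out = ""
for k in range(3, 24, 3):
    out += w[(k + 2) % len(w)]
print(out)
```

zhzhcdj

k=3: add w[5]='z' → 'z'
k=6: add w[0]='h' → 'zh'
k=9: add w[3]='z' → 'zhz'
k=12: add w[6]='h' → 'zhzh'
k=15: add w[1]='c' → 'zhzhc'
k=18: add w[4]='d' → 'zhzhcd'
k=21: add w[7]='j' → 'zhzhcdj'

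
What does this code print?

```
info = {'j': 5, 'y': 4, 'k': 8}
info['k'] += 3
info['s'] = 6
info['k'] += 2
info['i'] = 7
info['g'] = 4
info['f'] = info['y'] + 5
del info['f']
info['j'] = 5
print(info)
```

{'j': 5, 'y': 4, 'k': 13, 's': 6, 'i': 7, 'g': 4}

info['k'] = 8+3 = 11 → {'j': 5, 'y': 4, 'k': 11}
info['s'] = 6 → {'j': 5, 'y': 4, 'k': 11, 's': 6}
info['k'] = 11+2 = 13 → {'j': 5, 'y': 4, 'k': 13, 's': 6}
info['i'] = 7 → {'j': 5, 'y': 4, 'k': 13, 's': 6, 'i': 7}
info['g'] = 4 → {'j': 5, 'y': 4, 'k': 13, 's': 6, 'i': 7, 'g': 4}
info['f'] = info['y']+5 = 9 → {'j': 5, 'y': 4, 'k': 13, 's': 6, 'i': 7, 'g': 4, 'f': 9}
del 'f' → {'j': 5, 'y': 4, 'k': 13, 's': 6, 'i': 7, 'g': 4}
info['j'] = 5 → {'j': 5, 'y': 4, 'k': 13, 's': 6, 'i': 7, 'g': 4}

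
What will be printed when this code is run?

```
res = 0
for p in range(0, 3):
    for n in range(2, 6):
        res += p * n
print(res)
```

42

p=0,n=2: res = 0+0 = 0
p=0,n=3: res = 0+0 = 0
p=0,n=4: res = 0+0 = 0
p=0,n=5: res = 0+0 = 0
p=1,n=2: res = 0+2 = 2
p=1,n=3: res = 2+3 = 5
p=1,n=4: res = 5+4 = 9
p=1,n=5: res = 9+5 = 14
p=2,n=2: res = 14+4 = 18
p=2,n=3: res = 18+6 = 24
p=2,n=4: res = 24+8 = 32
p=2,n=5: res = 32+10 = 42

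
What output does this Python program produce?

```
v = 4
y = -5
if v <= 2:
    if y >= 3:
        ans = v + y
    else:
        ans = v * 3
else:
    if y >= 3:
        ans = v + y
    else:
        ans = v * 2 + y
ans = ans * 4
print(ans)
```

v=4, y=-5
v <= 2 is False; y >= 3 is False
→ ans = v * 2 + y = 3
ans = 3*4 = 12

12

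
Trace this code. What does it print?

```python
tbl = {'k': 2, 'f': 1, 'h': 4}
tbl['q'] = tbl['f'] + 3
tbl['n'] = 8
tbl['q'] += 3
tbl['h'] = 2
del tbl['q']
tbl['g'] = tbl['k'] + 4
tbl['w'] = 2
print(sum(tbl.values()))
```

tbl['q'] = tbl['f']+3 = 4 → {'k': 2, 'f': 1, 'h': 4, 'q': 4}
tbl['n'] = 8 → {'k': 2, 'f': 1, 'h': 4, 'q': 4, 'n': 8}
tbl['q'] = 4+3 = 7 → {'k': 2, 'f': 1, 'h': 4, 'q': 7, 'n': 8}
tbl['h'] = 2 → {'k': 2, 'f': 1, 'h': 2, 'q': 7, 'n': 8}
del 'q' → {'k': 2, 'f': 1, 'h': 2, 'n': 8}
tbl['g'] = tbl['k']+4 = 6 → {'k': 2, 'f': 1, 'h': 2, 'n': 8, 'g': 6}
tbl['w'] = 2 → {'k': 2, 'f': 1, 'h': 2, 'n': 8, 'g': 6, 'w': 2}
sum of values = 21

21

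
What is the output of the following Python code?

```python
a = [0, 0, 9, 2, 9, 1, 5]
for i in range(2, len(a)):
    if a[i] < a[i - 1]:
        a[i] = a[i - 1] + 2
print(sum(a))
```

i=2: 9>=0, unchanged → [0, 0, 9, 2, 9, 1, 5]
i=3: 2<9, a[3] = 9+2 = 11 → [0, 0, 9, 11, 9, 1, 5]
i=4: 9<11, a[4] = 11+2 = 13 → [0, 0, 9, 11, 13, 1, 5]
i=5: 1<13, a[5] = 13+2 = 15 → [0, 0, 9, 11, 13, 15, 5]
i=6: 5<15, a[6] = 15+2 = 17 → [0, 0, 9, 11, 13, 15, 17]
sum = 65

65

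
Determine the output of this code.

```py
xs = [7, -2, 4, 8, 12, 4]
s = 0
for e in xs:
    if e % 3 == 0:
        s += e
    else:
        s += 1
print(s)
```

e=7: not %3==0, s = 0+1 = 1
e=-2: not %3==0, s = 1+1 = 2
e=4: not %3==0, s = 2+1 = 3
e=8: not %3==0, s = 3+1 = 4
e=12: %3==0, s = 4+12 = 16
e=4: not %3==0, s = 16+1 = 17

17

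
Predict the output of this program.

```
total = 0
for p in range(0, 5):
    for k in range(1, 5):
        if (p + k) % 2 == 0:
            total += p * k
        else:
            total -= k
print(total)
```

28

p=0,k=1: odd sum, total = 0-1 = -1
p=0,k=2: even sum, total = (-1)+0 = -1
p=0,k=3: odd sum, total = (-1)-3 = -4
p=0,k=4: even sum, total = (-4)+0 = -4
p=1,k=1: even sum, total = (-4)+1 = -3
p=1,k=2: odd sum, total = (-3)-2 = -5
p=1,k=3: even sum, total = (-5)+3 = -2
p=1,k=4: odd sum, total = (-2)-4 = -6
p=2,k=1: odd sum, total = (-6)-1 = -7
p=2,k=2: even sum, total = (-7)+4 = -3
p=2,k=3: odd sum, total = (-3)-3 = -6
p=2,k=4: even sum, total = (-6)+8 = 2
p=3,k=1: even sum, total = 2+3 = 5
p=3,k=2: odd sum, total = 5-2 = 3
p=3,k=3: even sum, total = 3+9 = 12
p=3,k=4: odd sum, total = 12-4 = 8
p=4,k=1: odd sum, total = 8-1 = 7
p=4,k=2: even sum, total = 7+8 = 15
p=4,k=3: odd sum, total = 15-3 = 12
p=4,k=4: even sum, total = 12+16 = 28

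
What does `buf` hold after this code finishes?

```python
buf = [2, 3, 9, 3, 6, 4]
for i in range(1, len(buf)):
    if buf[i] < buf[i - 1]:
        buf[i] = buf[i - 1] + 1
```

[2, 3, 9, 10, 11, 12]

i=1: 3>=2, unchanged → [2, 3, 9, 3, 6, 4]
i=2: 9>=3, unchanged → [2, 3, 9, 3, 6, 4]
i=3: 3<9, buf[3] = 9+1 = 10 → [2, 3, 9, 10, 6, 4]
i=4: 6<10, buf[4] = 10+1 = 11 → [2, 3, 9, 10, 11, 4]
i=5: 4<11, buf[5] = 11+1 = 12 → [2, 3, 9, 10, 11, 12]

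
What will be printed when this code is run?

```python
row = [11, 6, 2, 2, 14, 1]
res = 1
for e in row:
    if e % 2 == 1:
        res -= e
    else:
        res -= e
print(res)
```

-35

e=11: odd, res = 1-11 = -10
e=6: not odd, res = (-10)-6 = -16
e=2: not odd, res = (-16)-2 = -18
e=2: not odd, res = (-18)-2 = -20
e=14: not odd, res = (-20)-14 = -34
e=1: odd, res = (-34)-1 = -35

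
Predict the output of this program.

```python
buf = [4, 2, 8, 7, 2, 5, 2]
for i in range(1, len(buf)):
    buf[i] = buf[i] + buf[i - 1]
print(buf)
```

i=1: buf[1] = 2+4 = 6 → [4, 6, 8, 7, 2, 5, 2]
i=2: buf[2] = 8+6 = 14 → [4, 6, 14, 7, 2, 5, 2]
i=3: buf[3] = 7+14 = 21 → [4, 6, 14, 21, 2, 5, 2]
i=4: buf[4] = 2+21 = 23 → [4, 6, 14, 21, 23, 5, 2]
i=5: buf[5] = 5+23 = 28 → [4, 6, 14, 21, 23, 28, 2]
i=6: buf[6] = 2+28 = 30 → [4, 6, 14, 21, 23, 28, 30]

[4, 6, 14, 21, 23, 28, 30]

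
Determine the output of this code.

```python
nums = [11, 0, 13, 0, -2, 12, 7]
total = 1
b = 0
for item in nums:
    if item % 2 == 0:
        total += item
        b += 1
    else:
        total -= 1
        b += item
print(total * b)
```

item=11: not even, total = 1-1 = 0; b=11
item=0: even, total = 0+0 = 0; b=12
item=13: not even, total = 0-1 = -1; b=25
item=0: even, total = (-1)+0 = -1; b=26
item=-2: even, total = (-1)+(-2) = -3; b=27
item=12: even, total = (-3)+12 = 9; b=28
item=7: not even, total = 9-1 = 8; b=35
total*b = 8*35 = 280

280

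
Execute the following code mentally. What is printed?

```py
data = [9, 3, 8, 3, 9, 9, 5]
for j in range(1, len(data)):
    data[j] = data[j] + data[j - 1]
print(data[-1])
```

46

j=1: data[1] = 3+9 = 12 → [9, 12, 8, 3, 9, 9, 5]
j=2: data[2] = 8+12 = 20 → [9, 12, 20, 3, 9, 9, 5]
j=3: data[3] = 3+20 = 23 → [9, 12, 20, 23, 9, 9, 5]
j=4: data[4] = 9+23 = 32 → [9, 12, 20, 23, 32, 9, 5]
j=5: data[5] = 9+32 = 41 → [9, 12, 20, 23, 32, 41, 5]
j=6: data[6] = 5+41 = 46 → [9, 12, 20, 23, 32, 41, 46]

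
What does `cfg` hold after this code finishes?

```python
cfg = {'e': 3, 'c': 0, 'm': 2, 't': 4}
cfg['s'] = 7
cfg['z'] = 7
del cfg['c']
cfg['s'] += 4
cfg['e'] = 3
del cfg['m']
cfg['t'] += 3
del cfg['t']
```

cfg['s'] = 7 → {'e': 3, 'c': 0, 'm': 2, 't': 4, 's': 7}
cfg['z'] = 7 → {'e': 3, 'c': 0, 'm': 2, 't': 4, 's': 7, 'z': 7}
del 'c' → {'e': 3, 'm': 2, 't': 4, 's': 7, 'z': 7}
cfg['s'] = 7+4 = 11 → {'e': 3, 'm': 2, 't': 4, 's': 11, 'z': 7}
cfg['e'] = 3 → {'e': 3, 'm': 2, 't': 4, 's': 11, 'z': 7}
del 'm' → {'e': 3, 't': 4, 's': 11, 'z': 7}
cfg['t'] = 4+3 = 7 → {'e': 3, 't': 7, 's': 11, 'z': 7}
del 't' → {'e': 3, 's': 11, 'z': 7}

{'e': 3, 's': 11, 'z': 7}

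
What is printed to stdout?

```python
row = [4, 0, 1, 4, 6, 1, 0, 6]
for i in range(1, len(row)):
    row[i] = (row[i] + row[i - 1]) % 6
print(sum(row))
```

i=1: row[1] = (0+4)%6 = 4 → [4, 4, 1, 4, 6, 1, 0, 6]
i=2: row[2] = (1+4)%6 = 5 → [4, 4, 5, 4, 6, 1, 0, 6]
i=3: row[3] = (4+5)%6 = 3 → [4, 4, 5, 3, 6, 1, 0, 6]
i=4: row[4] = (6+3)%6 = 3 → [4, 4, 5, 3, 3, 1, 0, 6]
i=5: row[5] = (1+3)%6 = 4 → [4, 4, 5, 3, 3, 4, 0, 6]
i=6: row[6] = (0+4)%6 = 4 → [4, 4, 5, 3, 3, 4, 4, 6]
i=7: row[7] = (6+4)%6 = 4 → [4, 4, 5, 3, 3, 4, 4, 4]
sum = 31

31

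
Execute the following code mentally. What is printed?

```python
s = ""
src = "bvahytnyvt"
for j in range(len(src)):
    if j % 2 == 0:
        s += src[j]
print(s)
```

baynv

j=0: add 'b' → 'b'
j=1: skip
j=2: add 'a' → 'ba'
j=3: skip
j=4: add 'y' → 'bay'
j=5: skip
j=6: add 'n' → 'bayn'
j=7: skip
j=8: add 'v' → 'baynv'
j=9: skip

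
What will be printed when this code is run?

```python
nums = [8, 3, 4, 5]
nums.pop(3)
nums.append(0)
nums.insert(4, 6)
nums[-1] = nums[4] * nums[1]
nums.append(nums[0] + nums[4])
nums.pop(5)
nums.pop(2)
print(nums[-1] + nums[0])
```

26

pop(3) removes 5 → [8, 3, 4]
append 0 → [8, 3, 4, 0]
insert 6 at 4 → [8, 3, 4, 0, 6]
nums[-1] = nums[4]*nums[1] = 6*3 = 18 → [8, 3, 4, 0, 18]
append nums[0]+nums[4] = 8+18 = 26 → [8, 3, 4, 0, 18, 26]
pop(5) removes 26 → [8, 3, 4, 0, 18]
pop(2) removes 4 → [8, 3, 0, 18]
nums[-1]+nums[0] = 18+8 = 26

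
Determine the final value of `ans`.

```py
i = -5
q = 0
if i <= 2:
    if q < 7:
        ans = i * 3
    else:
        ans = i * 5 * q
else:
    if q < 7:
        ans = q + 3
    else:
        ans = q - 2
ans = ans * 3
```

i=-5, q=0
i <= 2 is True; q < 7 is True
→ ans = i * 3 = -15
ans = (-15)*3 = -45

-45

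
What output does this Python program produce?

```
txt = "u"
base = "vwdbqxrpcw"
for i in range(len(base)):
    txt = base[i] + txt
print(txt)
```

wcprxqbdwvu

i=0: prepend 'v' → 'vu'
i=1: prepend 'w' → 'wvu'
i=2: prepend 'd' → 'dwvu'
i=3: prepend 'b' → 'bdwvu'
i=4: prepend 'q' → 'qbdwvu'
i=5: prepend 'x' → 'xqbdwvu'
i=6: prepend 'r' → 'rxqbdwvu'
i=7: prepend 'p' → 'prxqbdwvu'
i=8: prepend 'c' → 'cprxqbdwvu'
i=9: prepend 'w' → 'wcprxqbdwvu'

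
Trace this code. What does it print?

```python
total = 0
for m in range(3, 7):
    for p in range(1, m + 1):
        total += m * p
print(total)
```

m=3,p=1: total = 0+3 = 3
m=3,p=2: total = 3+6 = 9
m=3,p=3: total = 9+9 = 18
m=4,p=1: total = 18+4 = 22
m=4,p=2: total = 22+8 = 30
m=4,p=3: total = 30+12 = 42
m=4,p=4: total = 42+16 = 58
m=5,p=1: total = 58+5 = 63
m=5,p=2: total = 63+10 = 73
m=5,p=3: total = 73+15 = 88
m=5,p=4: total = 88+20 = 108
m=5,p=5: total = 108+25 = 133
m=6,p=1: total = 133+6 = 139
m=6,p=2: total = 139+12 = 151
m=6,p=3: total = 151+18 = 169
m=6,p=4: total = 169+24 = 193
m=6,p=5: total = 193+30 = 223
m=6,p=6: total = 223+36 = 259

259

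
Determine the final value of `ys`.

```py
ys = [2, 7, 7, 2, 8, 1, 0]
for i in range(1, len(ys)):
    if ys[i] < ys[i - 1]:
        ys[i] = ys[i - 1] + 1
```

[2, 7, 7, 8, 8, 9, 10]

i=1: 7>=2, unchanged → [2, 7, 7, 2, 8, 1, 0]
i=2: 7>=7, unchanged → [2, 7, 7, 2, 8, 1, 0]
i=3: 2<7, ys[3] = 7+1 = 8 → [2, 7, 7, 8, 8, 1, 0]
i=4: 8>=8, unchanged → [2, 7, 7, 8, 8, 1, 0]
i=5: 1<8, ys[5] = 8+1 = 9 → [2, 7, 7, 8, 8, 9, 0]
i=6: 0<9, ys[6] = 9+1 = 10 → [2, 7, 7, 8, 8, 9, 10]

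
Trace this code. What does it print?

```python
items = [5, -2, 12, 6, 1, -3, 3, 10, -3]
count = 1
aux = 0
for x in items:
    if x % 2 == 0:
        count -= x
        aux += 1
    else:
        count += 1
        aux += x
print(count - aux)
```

x=5: not even, count = 1+1 = 2; aux=5
x=-2: even, count = 2-(-2) = 4; aux=6
x=12: even, count = 4-12 = -8; aux=7
x=6: even, count = (-8)-6 = -14; aux=8
x=1: not even, count = (-14)+1 = -13; aux=9
x=-3: not even, count = (-13)+1 = -12; aux=6
x=3: not even, count = (-12)+1 = -11; aux=9
x=10: even, count = (-11)-10 = -21; aux=10
x=-3: not even, count = (-21)+1 = -20; aux=7
count-aux = (-20)-7 = -27

-27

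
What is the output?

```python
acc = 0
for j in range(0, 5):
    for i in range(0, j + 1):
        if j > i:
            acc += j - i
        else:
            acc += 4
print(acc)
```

40

j=0,i=0: not 0>0, acc = 0+4 = 4
j=1,i=0: 1>0, acc = 4+1 = 5
j=1,i=1: not 1>1, acc = 5+4 = 9
j=2,i=0: 2>0, acc = 9+2 = 11
j=2,i=1: 2>1, acc = 11+1 = 12
j=2,i=2: not 2>2, acc = 12+4 = 16
j=3,i=0: 3>0, acc = 16+3 = 19
j=3,i=1: 3>1, acc = 19+2 = 21
j=3,i=2: 3>2, acc = 21+1 = 22
j=3,i=3: not 3>3, acc = 22+4 = 26
j=4,i=0: 4>0, acc = 26+4 = 30
j=4,i=1: 4>1, acc = 30+3 = 33
j=4,i=2: 4>2, acc = 33+2 = 35
j=4,i=3: 4>3, acc = 35+1 = 36
j=4,i=4: not 4>4, acc = 36+4 = 40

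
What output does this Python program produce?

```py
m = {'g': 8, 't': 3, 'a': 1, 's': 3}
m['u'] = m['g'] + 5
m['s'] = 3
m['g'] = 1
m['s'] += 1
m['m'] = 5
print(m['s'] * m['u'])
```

52

m['u'] = m['g']+5 = 13 → {'g': 8, 't': 3, 'a': 1, 's': 3, 'u': 13}
m['s'] = 3 → {'g': 8, 't': 3, 'a': 1, 's': 3, 'u': 13}
m['g'] = 1 → {'g': 1, 't': 3, 'a': 1, 's': 3, 'u': 13}
m['s'] = 3+1 = 4 → {'g': 1, 't': 3, 'a': 1, 's': 4, 'u': 13}
m['m'] = 5 → {'g': 1, 't': 3, 'a': 1, 's': 4, 'u': 13, 'm': 5}
m['s']*m['u'] = 4*13 = 52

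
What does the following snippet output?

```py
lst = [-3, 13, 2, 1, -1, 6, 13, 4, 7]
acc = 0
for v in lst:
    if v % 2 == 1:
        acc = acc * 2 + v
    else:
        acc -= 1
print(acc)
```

v=-3: odd, acc = 0*2+(-3) = -3
v=13: odd, acc = (-3)*2+13 = 7
v=2: not odd, acc = 7-1 = 6
v=1: odd, acc = 6*2+1 = 13
v=-1: odd, acc = 13*2+(-1) = 25
v=6: not odd, acc = 25-1 = 24
v=13: odd, acc = 24*2+13 = 61
v=4: not odd, acc = 61-1 = 60
v=7: odd, acc = 60*2+7 = 127

127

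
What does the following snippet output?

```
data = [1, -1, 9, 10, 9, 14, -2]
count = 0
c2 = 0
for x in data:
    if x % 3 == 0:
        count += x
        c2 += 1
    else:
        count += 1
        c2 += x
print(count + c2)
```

x=1: not %3==0, count = 0+1 = 1; c2=1
x=-1: not %3==0, count = 1+1 = 2; c2=0
x=9: %3==0, count = 2+9 = 11; c2=1
x=10: not %3==0, count = 11+1 = 12; c2=11
x=9: %3==0, count = 12+9 = 21; c2=12
x=14: not %3==0, count = 21+1 = 22; c2=26
x=-2: not %3==0, count = 22+1 = 23; c2=24
count+c2 = 23+24 = 47

47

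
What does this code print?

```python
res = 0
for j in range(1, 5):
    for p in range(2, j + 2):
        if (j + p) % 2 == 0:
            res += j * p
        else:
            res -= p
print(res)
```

18

j=1,p=2: odd sum, res = 0-2 = -2
j=2,p=2: even sum, res = (-2)+4 = 2
j=2,p=3: odd sum, res = 2-3 = -1
j=3,p=2: odd sum, res = (-1)-2 = -3
j=3,p=3: even sum, res = (-3)+9 = 6
j=3,p=4: odd sum, res = 6-4 = 2
j=4,p=2: even sum, res = 2+8 = 10
j=4,p=3: odd sum, res = 10-3 = 7
j=4,p=4: even sum, res = 7+16 = 23
j=4,p=5: odd sum, res = 23-5 = 18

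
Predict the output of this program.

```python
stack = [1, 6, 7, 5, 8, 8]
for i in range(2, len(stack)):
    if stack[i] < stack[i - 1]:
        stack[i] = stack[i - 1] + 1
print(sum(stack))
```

i=2: 7>=6, unchanged → [1, 6, 7, 5, 8, 8]
i=3: 5<7, stack[3] = 7+1 = 8 → [1, 6, 7, 8, 8, 8]
i=4: 8>=8, unchanged → [1, 6, 7, 8, 8, 8]
i=5: 8>=8, unchanged → [1, 6, 7, 8, 8, 8]
sum = 38

38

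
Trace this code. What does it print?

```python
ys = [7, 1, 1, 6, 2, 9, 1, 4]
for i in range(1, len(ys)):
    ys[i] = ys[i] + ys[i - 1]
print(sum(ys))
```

i=1: ys[1] = 1+7 = 8 → [7, 8, 1, 6, 2, 9, 1, 4]
i=2: ys[2] = 1+8 = 9 → [7, 8, 9, 6, 2, 9, 1, 4]
i=3: ys[3] = 6+9 = 15 → [7, 8, 9, 15, 2, 9, 1, 4]
i=4: ys[4] = 2+15 = 17 → [7, 8, 9, 15, 17, 9, 1, 4]
i=5: ys[5] = 9+17 = 26 → [7, 8, 9, 15, 17, 26, 1, 4]
i=6: ys[6] = 1+26 = 27 → [7, 8, 9, 15, 17, 26, 27, 4]
i=7: ys[7] = 4+27 = 31 → [7, 8, 9, 15, 17, 26, 27, 31]
sum = 140

140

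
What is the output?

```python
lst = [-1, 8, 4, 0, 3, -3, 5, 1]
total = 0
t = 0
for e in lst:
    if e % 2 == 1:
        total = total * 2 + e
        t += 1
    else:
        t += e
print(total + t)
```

e=-1: odd, total = 0*2+(-1) = -1; t=1
e=8: not odd; t=9
e=4: not odd; t=13
e=0: not odd; t=13
e=3: odd, total = (-1)*2+3 = 1; t=14
e=-3: odd, total = 1*2+(-3) = -1; t=15
e=5: odd, total = (-1)*2+5 = 3; t=16
e=1: odd, total = 3*2+1 = 7; t=17
total+t = 7+17 = 24

24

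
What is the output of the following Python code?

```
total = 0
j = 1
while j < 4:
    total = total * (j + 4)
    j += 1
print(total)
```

0

j=1: total = 0*5 = 0
j=2: total = 0*6 = 0
j=3: total = 0*7 = 0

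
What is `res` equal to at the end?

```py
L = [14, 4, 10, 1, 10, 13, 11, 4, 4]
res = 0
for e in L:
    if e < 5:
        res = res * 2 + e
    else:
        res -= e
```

e=14: not <5, res = 0-14 = -14
e=4: <5, res = (-14)*2+4 = -24
e=10: not <5, res = (-24)-10 = -34
e=1: <5, res = (-34)*2+1 = -67
e=10: not <5, res = (-67)-10 = -77
e=13: not <5, res = (-77)-13 = -90
e=11: not <5, res = (-90)-11 = -101
e=4: <5, res = (-101)*2+4 = -198
e=4: <5, res = (-198)*2+4 = -392

-392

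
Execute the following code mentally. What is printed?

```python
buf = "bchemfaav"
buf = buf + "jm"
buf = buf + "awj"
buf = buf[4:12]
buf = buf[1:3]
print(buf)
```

fa

+ 'jm' → 'bchemfaavjm'
+ 'awj' → 'bchemfaavjmawj'
slice [4:12] → 'mfaavjma'
slice [1:3] → 'fa'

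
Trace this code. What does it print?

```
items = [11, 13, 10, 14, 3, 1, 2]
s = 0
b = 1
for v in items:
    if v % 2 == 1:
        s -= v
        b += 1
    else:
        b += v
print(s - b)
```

v=11: odd, s = 0-11 = -11; b=2
v=13: odd, s = (-11)-13 = -24; b=3
v=10: not odd; b=13
v=14: not odd; b=27
v=3: odd, s = (-24)-3 = -27; b=28
v=1: odd, s = (-27)-1 = -28; b=29
v=2: not odd; b=31
s-b = (-28)-31 = -59

-59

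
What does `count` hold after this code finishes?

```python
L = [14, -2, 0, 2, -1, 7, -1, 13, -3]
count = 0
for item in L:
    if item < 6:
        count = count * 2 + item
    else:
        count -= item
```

item=14: not <6, count = 0-14 = -14
item=-2: <6, count = (-14)*2+(-2) = -30
item=0: <6, count = (-30)*2+0 = -60
item=2: <6, count = (-60)*2+2 = -118
item=-1: <6, count = (-118)*2+(-1) = -237
item=7: not <6, count = (-237)-7 = -244
item=-1: <6, count = (-244)*2+(-1) = -489
item=13: not <6, count = (-489)-13 = -502
item=-3: <6, count = (-502)*2+(-3) = -1007

-1007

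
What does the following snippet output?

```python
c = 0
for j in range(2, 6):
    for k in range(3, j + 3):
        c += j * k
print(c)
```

j=2,k=3: c = 0+6 = 6
j=2,k=4: c = 6+8 = 14
j=3,k=3: c = 14+9 = 23
j=3,k=4: c = 23+12 = 35
j=3,k=5: c = 35+15 = 50
j=4,k=3: c = 50+12 = 62
j=4,k=4: c = 62+16 = 78
j=4,k=5: c = 78+20 = 98
j=4,k=6: c = 98+24 = 122
j=5,k=3: c = 122+15 = 137
j=5,k=4: c = 137+20 = 157
j=5,k=5: c = 157+25 = 182
j=5,k=6: c = 182+30 = 212
j=5,k=7: c = 212+35 = 247

247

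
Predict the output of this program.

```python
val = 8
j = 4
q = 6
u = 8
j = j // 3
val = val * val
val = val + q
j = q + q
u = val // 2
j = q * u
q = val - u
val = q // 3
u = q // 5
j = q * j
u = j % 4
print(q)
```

35

j = 4//3 = 1
val = 8*8 = 64
val = 64+6 = 70
j = 6+6 = 12
u = 70//2 = 35
j = 6*35 = 210
q = 70-35 = 35
val = 35//3 = 11
u = 35//5 = 7
j = 35*210 = 7350
u = 7350%4 = 2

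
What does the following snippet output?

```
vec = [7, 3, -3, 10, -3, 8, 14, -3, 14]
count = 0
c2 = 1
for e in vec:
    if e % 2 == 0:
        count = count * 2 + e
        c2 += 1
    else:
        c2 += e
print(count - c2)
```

148

e=7: not even; c2=8
e=3: not even; c2=11
e=-3: not even; c2=8
e=10: even, count = 0*2+10 = 10; c2=9
e=-3: not even; c2=6
e=8: even, count = 10*2+8 = 28; c2=7
e=14: even, count = 28*2+14 = 70; c2=8
e=-3: not even; c2=5
e=14: even, count = 70*2+14 = 154; c2=6
count-c2 = 154-6 = 148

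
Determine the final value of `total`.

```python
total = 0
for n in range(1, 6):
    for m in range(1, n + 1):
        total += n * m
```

n=1,m=1: total = 0+1 = 1
n=2,m=1: total = 1+2 = 3
n=2,m=2: total = 3+4 = 7
n=3,m=1: total = 7+3 = 10
n=3,m=2: total = 10+6 = 16
n=3,m=3: total = 16+9 = 25
n=4,m=1: total = 25+4 = 29
n=4,m=2: total = 29+8 = 37
n=4,m=3: total = 37+12 = 49
n=4,m=4: total = 49+16 = 65
n=5,m=1: total = 65+5 = 70
n=5,m=2: total = 70+10 = 80
n=5,m=3: total = 80+15 = 95
n=5,m=4: total = 95+20 = 115
n=5,m=5: total = 115+25 = 140

140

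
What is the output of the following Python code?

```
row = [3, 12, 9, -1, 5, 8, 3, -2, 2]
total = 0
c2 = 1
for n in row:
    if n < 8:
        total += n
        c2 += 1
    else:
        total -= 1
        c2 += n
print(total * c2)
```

252

n=3: <8, total = 0+3 = 3; c2=2
n=12: not <8, total = 3-1 = 2; c2=14
n=9: not <8, total = 2-1 = 1; c2=23
n=-1: <8, total = 1+(-1) = 0; c2=24
n=5: <8, total = 0+5 = 5; c2=25
n=8: not <8, total = 5-1 = 4; c2=33
n=3: <8, total = 4+3 = 7; c2=34
n=-2: <8, total = 7+(-2) = 5; c2=35
n=2: <8, total = 5+2 = 7; c2=36
total*c2 = 7*36 = 252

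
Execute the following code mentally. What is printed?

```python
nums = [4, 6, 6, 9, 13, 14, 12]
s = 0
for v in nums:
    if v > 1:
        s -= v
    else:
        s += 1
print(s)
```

-64

v=4: >1, s = 0-4 = -4
v=6: >1, s = (-4)-6 = -10
v=6: >1, s = (-10)-6 = -16
v=9: >1, s = (-16)-9 = -25
v=13: >1, s = (-25)-13 = -38
v=14: >1, s = (-38)-14 = -52
v=12: >1, s = (-52)-12 = -64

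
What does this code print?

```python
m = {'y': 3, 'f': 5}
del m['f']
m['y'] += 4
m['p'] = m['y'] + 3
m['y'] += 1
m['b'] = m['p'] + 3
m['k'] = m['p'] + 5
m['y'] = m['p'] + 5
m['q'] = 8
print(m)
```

del 'f' → {'y': 3}
m['y'] = 3+4 = 7 → {'y': 7}
m['p'] = m['y']+3 = 10 → {'y': 7, 'p': 10}
m['y'] = 7+1 = 8 → {'y': 8, 'p': 10}
m['b'] = m['p']+3 = 13 → {'y': 8, 'p': 10, 'b': 13}
m['k'] = m['p']+5 = 15 → {'y': 8, 'p': 10, 'b': 13, 'k': 15}
m['y'] = m['p']+5 = 15 → {'y': 15, 'p': 10, 'b': 13, 'k': 15}
m['q'] = 8 → {'y': 15, 'p': 10, 'b': 13, 'k': 15, 'q': 8}

{'y': 15, 'p': 10, 'b': 13, 'k': 15, 'q': 8}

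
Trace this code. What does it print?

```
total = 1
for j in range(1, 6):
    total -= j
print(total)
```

j=1: total = 1-1 = 0
j=2: total = 0-2 = -2
j=3: total = (-2)-3 = -5
j=4: total = (-5)-4 = -9
j=5: total = (-9)-5 = -14

-14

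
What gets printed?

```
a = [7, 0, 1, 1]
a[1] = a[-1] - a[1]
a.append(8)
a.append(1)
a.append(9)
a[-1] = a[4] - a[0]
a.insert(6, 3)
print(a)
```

a[1] = a[-1]-a[1] = 1-0 = 1 → [7, 1, 1, 1]
append 8 → [7, 1, 1, 1, 8]
append 1 → [7, 1, 1, 1, 8, 1]
append 9 → [7, 1, 1, 1, 8, 1, 9]
a[-1] = a[4]-a[0] = 8-7 = 1 → [7, 1, 1, 1, 8, 1, 1]
insert 3 at 6 → [7, 1, 1, 1, 8, 1, 3, 1]

[7, 1, 1, 1, 8, 1, 3, 1]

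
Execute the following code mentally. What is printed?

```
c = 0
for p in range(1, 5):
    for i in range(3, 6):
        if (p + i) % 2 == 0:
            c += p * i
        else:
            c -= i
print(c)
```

p=1,i=3: even sum, c = 0+3 = 3
p=1,i=4: odd sum, c = 3-4 = -1
p=1,i=5: even sum, c = (-1)+5 = 4
p=2,i=3: odd sum, c = 4-3 = 1
p=2,i=4: even sum, c = 1+8 = 9
p=2,i=5: odd sum, c = 9-5 = 4
p=3,i=3: even sum, c = 4+9 = 13
p=3,i=4: odd sum, c = 13-4 = 9
p=3,i=5: even sum, c = 9+15 = 24
p=4,i=3: odd sum, c = 24-3 = 21
p=4,i=4: even sum, c = 21+16 = 37
p=4,i=5: odd sum, c = 37-5 = 32

32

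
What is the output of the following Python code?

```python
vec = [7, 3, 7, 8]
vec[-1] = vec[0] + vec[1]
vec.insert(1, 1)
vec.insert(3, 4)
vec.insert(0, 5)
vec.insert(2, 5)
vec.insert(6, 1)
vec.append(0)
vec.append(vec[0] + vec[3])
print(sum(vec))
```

vec[-1] = vec[0]+vec[1] = 7+3 = 10 → [7, 3, 7, 10]
insert 1 at 1 → [7, 1, 3, 7, 10]
insert 4 at 3 → [7, 1, 3, 4, 7, 10]
insert 5 at 0 → [5, 7, 1, 3, 4, 7, 10]
insert 5 at 2 → [5, 7, 5, 1, 3, 4, 7, 10]
insert 1 at 6 → [5, 7, 5, 1, 3, 4, 1, 7, 10]
append 0 → [5, 7, 5, 1, 3, 4, 1, 7, 10, 0]
append vec[0]+vec[3] = 5+1 = 6 → [5, 7, 5, 1, 3, 4, 1, 7, 10, 0, 6]
sum = 49

49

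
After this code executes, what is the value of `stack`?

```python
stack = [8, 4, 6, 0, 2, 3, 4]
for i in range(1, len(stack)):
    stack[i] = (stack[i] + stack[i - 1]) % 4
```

[8, 0, 2, 2, 0, 3, 3]

i=1: stack[1] = (4+8)%4 = 0 → [8, 0, 6, 0, 2, 3, 4]
i=2: stack[2] = (6+0)%4 = 2 → [8, 0, 2, 0, 2, 3, 4]
i=3: stack[3] = (0+2)%4 = 2 → [8, 0, 2, 2, 2, 3, 4]
i=4: stack[4] = (2+2)%4 = 0 → [8, 0, 2, 2, 0, 3, 4]
i=5: stack[5] = (3+0)%4 = 3 → [8, 0, 2, 2, 0, 3, 4]
i=6: stack[6] = (4+3)%4 = 3 → [8, 0, 2, 2, 0, 3, 3]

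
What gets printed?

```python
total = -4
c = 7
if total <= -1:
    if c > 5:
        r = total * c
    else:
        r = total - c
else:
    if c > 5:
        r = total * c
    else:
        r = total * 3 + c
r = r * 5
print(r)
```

total=-4, c=7
total <= -1 is True; c > 5 is True
→ r = total * c = -28
r = (-28)*5 = -140

-140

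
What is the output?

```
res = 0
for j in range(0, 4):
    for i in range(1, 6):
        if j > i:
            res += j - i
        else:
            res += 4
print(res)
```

72

j=0,i=1: not 0>1, res = 0+4 = 4
j=0,i=2: not 0>2, res = 4+4 = 8
j=0,i=3: not 0>3, res = 8+4 = 12
j=0,i=4: not 0>4, res = 12+4 = 16
j=0,i=5: not 0>5, res = 16+4 = 20
j=1,i=1: not 1>1, res = 20+4 = 24
j=1,i=2: not 1>2, res = 24+4 = 28
j=1,i=3: not 1>3, res = 28+4 = 32
j=1,i=4: not 1>4, res = 32+4 = 36
j=1,i=5: not 1>5, res = 36+4 = 40
j=2,i=1: 2>1, res = 40+1 = 41
j=2,i=2: not 2>2, res = 41+4 = 45
j=2,i=3: not 2>3, res = 45+4 = 49
j=2,i=4: not 2>4, res = 49+4 = 53
j=2,i=5: not 2>5, res = 53+4 = 57
j=3,i=1: 3>1, res = 57+2 = 59
j=3,i=2: 3>2, res = 59+1 = 60
j=3,i=3: not 3>3, res = 60+4 = 64
j=3,i=4: not 3>4, res = 64+4 = 68
j=3,i=5: not 3>5, res = 68+4 = 72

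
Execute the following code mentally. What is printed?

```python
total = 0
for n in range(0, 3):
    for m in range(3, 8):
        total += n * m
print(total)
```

n=0,m=3: total = 0+0 = 0
n=0,m=4: total = 0+0 = 0
n=0,m=5: total = 0+0 = 0
n=0,m=6: total = 0+0 = 0
n=0,m=7: total = 0+0 = 0
n=1,m=3: total = 0+3 = 3
n=1,m=4: total = 3+4 = 7
n=1,m=5: total = 7+5 = 12
n=1,m=6: total = 12+6 = 18
n=1,m=7: total = 18+7 = 25
n=2,m=3: total = 25+6 = 31
n=2,m=4: total = 31+8 = 39
n=2,m=5: total = 39+10 = 49
n=2,m=6: total = 49+12 = 61
n=2,m=7: total = 61+14 = 75

75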